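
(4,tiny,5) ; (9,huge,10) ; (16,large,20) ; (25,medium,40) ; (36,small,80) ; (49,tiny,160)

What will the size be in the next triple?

Size goes tiny, huge, large, medium, small, tiny → huge (repeats tiny → huge → large → medium → small).

huge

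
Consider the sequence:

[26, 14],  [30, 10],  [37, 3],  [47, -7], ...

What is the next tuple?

First slot: differences are 4, 7, 10, … (increasing by 3 each time); 26, 30, 37, 47 → 60.
Second slot: together with the first slot always sums to 40, so 14, 10, 3, -7 → -20.
Putting it together: [60, -20].

[60, -20]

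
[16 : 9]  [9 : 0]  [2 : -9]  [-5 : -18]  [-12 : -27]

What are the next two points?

[-19 : -36], [-26 : -45]

First slot goes 16, 9, 2, -5, -12 → -19 → -26 (−7 each step).
Second slot: −9 each step, so 9, 0, -9, -18, -27 → -36 → -45.
So the next two points are [-19 : -36] and [-26 : -45].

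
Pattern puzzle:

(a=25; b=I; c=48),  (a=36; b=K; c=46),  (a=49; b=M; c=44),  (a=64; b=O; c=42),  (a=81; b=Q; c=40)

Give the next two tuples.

(a=100; b=S; c=38), (a=121; b=U; c=36)

A — perfect squares: 5², 6², 7², …: 25, 36, 49, 64, 81 → 100 → 121.
B — letters move forward 2 places in the alphabet: I, K, M, O, Q → S → U.
C goes 48, 46, 44, 42, 40 → 38 → 36 (−2 each step).
So the next two tuples are (a=100; b=S; c=38) and (a=121; b=U; c=36).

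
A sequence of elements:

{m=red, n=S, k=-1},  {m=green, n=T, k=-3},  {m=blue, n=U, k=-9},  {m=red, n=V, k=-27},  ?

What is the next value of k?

-81

K: ×3 each step, so -1, -3, -9, -27 → -81.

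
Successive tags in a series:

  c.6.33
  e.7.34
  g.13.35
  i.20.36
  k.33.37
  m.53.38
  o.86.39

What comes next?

Letter goes c, e, g, i, k, m, o → q (letters move forward 2 places in the alphabet).
Second component goes 6, 7, 13, 20, 33, 53, 86 → 139 (each term is the sum of the two before it).
For the third component, +1 each step: 33, 34, 35, 36, 37, 38, 39 → 40.
Putting it together: q.139.40.

q.139.40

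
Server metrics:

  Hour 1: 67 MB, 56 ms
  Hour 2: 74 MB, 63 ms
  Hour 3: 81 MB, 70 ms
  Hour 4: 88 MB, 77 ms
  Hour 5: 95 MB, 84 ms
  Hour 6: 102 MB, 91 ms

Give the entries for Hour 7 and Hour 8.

MB goes 67, 74, 81, 88, 95, 102 → 109 → 116 (+7 each step).
Ms: always 11 less than the MB, so 56, 63, 70, 77, 84, 91 → 98 → 105.
Putting the parts together: 109 MB, 98 ms and then 116 MB, 105 ms.

109 MB, 98 ms; 116 MB, 105 ms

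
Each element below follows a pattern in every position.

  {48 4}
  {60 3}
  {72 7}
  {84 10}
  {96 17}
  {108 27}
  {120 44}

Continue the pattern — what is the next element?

First component: 48, 60, 72, 84, 96, 108, 120 → 132 (+12 each step).
Second component — each term is the sum of the two before it: 4, 3, 7, 10, 17, 27, 44 → 71.
Combining the parts gives {132 71}.

{132 71}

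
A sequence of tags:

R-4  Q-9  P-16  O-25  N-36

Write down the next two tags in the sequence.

M-49, L-64

Letter: letters move back 1 place in the alphabet; R, Q, P, O, N → M → L.
Second component — perfect squares: 2², 3², 4², …: 4, 9, 16, 25, 36 → 49 → 64.
Putting the parts together: M-49 and then L-64.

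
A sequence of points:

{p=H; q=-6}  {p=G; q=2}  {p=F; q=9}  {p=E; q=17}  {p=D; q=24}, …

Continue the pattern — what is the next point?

{p=C; q=32}

P: letters move back 1 place in the alphabet, so H, G, F, E, D → C.
For the q, alternating steps +8, +7, +8, +7, …: -6, 2, 9, 17, 24 → 32.
So the next point is {p=C; q=32}.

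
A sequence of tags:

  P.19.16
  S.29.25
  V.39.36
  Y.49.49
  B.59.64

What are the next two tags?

E.69.81, H.79.100

Letter — letters move forward 3 places in the alphabet, wrapping Z→A: P, S, V, Y, B → E → H.
Second component: 19, 29, 39, 49, 59 → 69 → 79 (+10 each step).
Third component — perfect squares: 4², 5², 6², …: 16, 25, 36, 49, 64 → 81 → 100.
So the next two tags are E.69.81 and H.79.100.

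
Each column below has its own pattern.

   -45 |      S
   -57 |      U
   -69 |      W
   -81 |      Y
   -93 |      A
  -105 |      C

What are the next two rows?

For the first component, −12 each step: -45, -57, -69, -81, -93, -105 → -117 → -129.
Letter goes S, U, W, Y, A, C → E → G (letters move forward 2 places in the alphabet, wrapping Z→A).
Putting the parts together: -117  E and then -129  G.

-117  E; -129  G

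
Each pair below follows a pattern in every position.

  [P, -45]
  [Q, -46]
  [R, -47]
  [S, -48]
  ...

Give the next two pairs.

[T, -49], [U, -50]

Letter goes P, Q, R, S → T → U (letters move forward 1 place in the alphabet).
Second slot goes -45, -46, -47, -48 → -49 → -50 (−1 each step).
So the next two pairs are [T, -49] and [U, -50].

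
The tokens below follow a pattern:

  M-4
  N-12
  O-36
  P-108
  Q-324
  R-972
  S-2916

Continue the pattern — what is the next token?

Letter goes M, N, O, P, Q, R, S → T (letters move forward 1 place in the alphabet).
Second component — ×3 each step: 4, 12, 36, 108, 324, 972, 2916 → 8748.
Combining the parts gives T-8748.

T-8748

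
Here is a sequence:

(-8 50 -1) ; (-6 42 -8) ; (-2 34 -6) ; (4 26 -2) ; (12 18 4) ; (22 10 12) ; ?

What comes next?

For the first value, differences are 2, 4, 6, … (increasing by 2 each time): -8, -6, -2, 4, 12, 22 → 34.
For the second value, −8 each step: 50, 42, 34, 26, 18, 10 → 2.
Third value — always the previous value of the first value: -1, -8, -6, -2, 4, 12 → 22.
Putting it together: (34 2 22).

(34 2 22)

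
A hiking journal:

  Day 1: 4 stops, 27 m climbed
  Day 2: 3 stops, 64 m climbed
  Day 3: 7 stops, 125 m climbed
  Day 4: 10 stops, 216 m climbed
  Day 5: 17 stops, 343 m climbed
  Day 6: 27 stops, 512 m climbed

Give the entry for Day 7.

44 stops, 729 m climbed

Stops: each term is the sum of the two before it; 4, 3, 7, 10, 17, 27 → 44.
M climbed: 27, 64, 125, 216, 343, 512 → 729 (perfect cubes: 3³, 4³, 5³, …).
So the next row is 44 stops, 729 m climbed.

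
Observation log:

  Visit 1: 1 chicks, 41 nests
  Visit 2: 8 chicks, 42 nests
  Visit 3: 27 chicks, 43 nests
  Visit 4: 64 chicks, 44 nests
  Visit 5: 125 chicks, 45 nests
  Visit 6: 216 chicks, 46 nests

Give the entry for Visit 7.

343 chicks, 47 nests

Chicks: perfect cubes: 1³, 2³, 3³, …; 1, 8, 27, 64, 125, 216 → 343.
Nests: +1 each step, so 41, 42, 43, 44, 45, 46 → 47.
Putting it together: 343 chicks, 47 nests.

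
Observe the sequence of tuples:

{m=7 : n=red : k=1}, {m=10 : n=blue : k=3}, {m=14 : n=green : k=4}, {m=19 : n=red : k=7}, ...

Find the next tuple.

M: differences are 3, 4, 5, … (increasing by 1 each time); 7, 10, 14, 19 → 25.
For the n, repeats red → blue → green: red, blue, green, red → blue.
K goes 1, 3, 4, 7 → 11 (each term is the sum of the two before it).
So the next tuple is {m=25 : n=blue : k=11}.

{m=25 : n=blue : k=11}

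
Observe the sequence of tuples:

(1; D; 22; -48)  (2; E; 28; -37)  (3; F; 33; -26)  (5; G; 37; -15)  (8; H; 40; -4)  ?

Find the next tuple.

First entry goes 1, 2, 3, 5, 8 → 13 (each term is the sum of the two before it).
Letter goes D, E, F, G, H → I (letters move forward 1 place in the alphabet).
For the third entry, differences are 6, 5, 4, … (decreasing by 1 each time): 22, 28, 33, 37, 40 → 42.
Fourth entry: -48, -37, -26, -15, -4 → 7 (+11 each step).
Putting it together: (13; I; 42; 7).

(13; I; 42; 7)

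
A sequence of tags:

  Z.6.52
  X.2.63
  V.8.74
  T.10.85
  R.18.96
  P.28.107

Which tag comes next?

N.46.118

Letter: Z, X, V, T, R, P → N (letters move back 2 places in the alphabet).
Second component: each term is the sum of the two before it, so 6, 2, 8, 10, 18, 28 → 46.
Third component: 52, 63, 74, 85, 96, 107 → 118 (+11 each step).
Combining the parts gives N.46.118.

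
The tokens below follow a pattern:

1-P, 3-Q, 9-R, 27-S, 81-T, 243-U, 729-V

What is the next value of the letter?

Letter: letters move forward 1 place in the alphabet; P, Q, R, S, T, U, V → W.

W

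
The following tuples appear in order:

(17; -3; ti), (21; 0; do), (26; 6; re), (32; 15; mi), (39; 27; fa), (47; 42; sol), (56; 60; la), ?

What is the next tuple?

(66; 81; ti)

First part: differences are 4, 5, 6, … (increasing by 1 each time); 17, 21, 26, 32, 39, 47, 56 → 66.
Second part: differences are 3, 6, 9, … (increasing by 3 each time); -3, 0, 6, 15, 27, 42, 60 → 81.
Note: runs through the solfège scale do→ti; ti, do, re, mi, fa, sol, la → ti.
So the next tuple is (66; 81; ti).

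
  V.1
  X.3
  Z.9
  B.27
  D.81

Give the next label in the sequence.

F.243

Letter: letters move forward 2 places in the alphabet, wrapping Z→A; V, X, Z, B, D → F.
Second component: ×3 each step, so 1, 3, 9, 27, 81 → 243.
Putting it together: F.243.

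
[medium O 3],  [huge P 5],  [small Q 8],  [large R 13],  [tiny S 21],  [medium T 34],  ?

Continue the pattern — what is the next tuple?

[huge U 55]

For the size, repeats medium → huge → small → large → tiny: medium, huge, small, large, tiny, medium → huge.
Letter — letters move forward 1 place in the alphabet: O, P, Q, R, S, T → U.
Third coordinate: each term is the sum of the two before it, so 3, 5, 8, 13, 21, 34 → 55.
Putting it together: [huge U 55].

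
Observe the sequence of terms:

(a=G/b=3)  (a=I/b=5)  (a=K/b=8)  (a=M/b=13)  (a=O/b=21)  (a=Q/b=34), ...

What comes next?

(a=S/b=55)

A: letters move forward 2 places in the alphabet, so G, I, K, M, O, Q → S.
B goes 3, 5, 8, 13, 21, 34 → 55 (each term is the sum of the two before it).
So the next term is (a=S/b=55).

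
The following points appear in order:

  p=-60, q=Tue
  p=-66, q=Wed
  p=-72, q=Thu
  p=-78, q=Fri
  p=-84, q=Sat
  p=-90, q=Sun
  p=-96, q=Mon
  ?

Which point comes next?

P — −6 each step: -60, -66, -72, -78, -84, -90, -96 → -102.
Q goes Tue, Wed, Thu, Fri, Sat, Sun, Mon → Tue (runs through the weekdays Mon→Sun).
So the next point is p=-102, q=Tue.

p=-102, q=Tue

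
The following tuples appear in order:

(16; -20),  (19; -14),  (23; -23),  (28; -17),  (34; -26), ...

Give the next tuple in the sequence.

(41; -20)

First entry — differences are 3, 4, 5, … (increasing by 1 each time): 16, 19, 23, 28, 34 → 41.
Second entry: alternating steps +6, −9, +6, −9, …, so -20, -14, -23, -17, -26 → -20.
Combining the parts gives (41; -20).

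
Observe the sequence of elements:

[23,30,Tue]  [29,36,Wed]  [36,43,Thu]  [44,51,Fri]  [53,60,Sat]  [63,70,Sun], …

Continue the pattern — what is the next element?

[74,81,Mon]

First entry — differences are 6, 7, 8, … (increasing by 1 each time): 23, 29, 36, 44, 53, 63 → 74.
For the second entry, always 7 more than the first entry: 30, 36, 43, 51, 60, 70 → 81.
Day: runs through the weekdays Mon→Sun; Tue, Wed, Thu, Fri, Sat, Sun → Mon.
So the next element is [74,81,Mon].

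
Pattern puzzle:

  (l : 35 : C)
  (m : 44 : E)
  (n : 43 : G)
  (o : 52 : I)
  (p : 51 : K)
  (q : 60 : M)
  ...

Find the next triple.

(r : 59 : O)

First letter: letters move forward 1 place in the alphabet; l, m, n, o, p, q → r.
Second coordinate: alternating steps +9, −1, +9, −1, …, so 35, 44, 43, 52, 51, 60 → 59.
Second letter: letters move forward 2 places in the alphabet, so C, E, G, I, K, M → O.
So the next triple is (r : 59 : O).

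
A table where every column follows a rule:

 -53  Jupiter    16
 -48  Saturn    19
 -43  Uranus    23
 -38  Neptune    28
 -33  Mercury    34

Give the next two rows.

-28  Venus  41; -23  Earth  49

First component — +5 each step: -53, -48, -43, -38, -33 → -28 → -23.
For the planet, runs through the planets Mercury→Neptune: Jupiter, Saturn, Uranus, Neptune, Mercury → Venus → Earth.
Third component: differences are 3, 4, 5, … (increasing by 1 each time), so 16, 19, 23, 28, 34 → 41 → 49.
So the next two rows are -28  Venus  41 and -23  Earth  49.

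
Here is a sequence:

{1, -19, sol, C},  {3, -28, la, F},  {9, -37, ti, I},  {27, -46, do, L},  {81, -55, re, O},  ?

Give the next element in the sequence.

{243, -64, mi, R}

First coordinate goes 1, 3, 9, 27, 81 → 243 (×3 each step).
Second coordinate — −9 each step: -19, -28, -37, -46, -55 → -64.
Note — runs through the solfège scale do→ti: sol, la, ti, do, re → mi.
Letter: letters move forward 3 places in the alphabet; C, F, I, L, O → R.
So the next element is {243, -64, mi, R}.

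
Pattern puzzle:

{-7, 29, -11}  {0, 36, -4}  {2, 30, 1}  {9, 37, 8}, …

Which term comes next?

{11, 31, 13}

First part — alternating steps +7, +2, +7, +2, …: -7, 0, 2, 9 → 11.
Second part: alternating steps +7, −6, +7, −6, …; 29, 36, 30, 37 → 31.
For the third part, alternating steps +7, +5, +7, +5, …: -11, -4, 1, 8 → 13.
So the next term is {11, 31, 13}.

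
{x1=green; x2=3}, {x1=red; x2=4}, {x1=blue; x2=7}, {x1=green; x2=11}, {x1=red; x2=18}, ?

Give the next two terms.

{x1=blue; x2=29}, {x1=green; x2=47}

X1 — repeats green → red → blue: green, red, blue, green, red → blue → green.
X2: each term is the sum of the two before it; 3, 4, 7, 11, 18 → 29 → 47.
So the next two terms are {x1=blue; x2=29} and {x1=green; x2=47}.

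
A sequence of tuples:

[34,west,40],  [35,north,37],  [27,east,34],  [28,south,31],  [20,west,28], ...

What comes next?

[21,north,25]

First coordinate goes 34, 35, 27, 28, 20 → 21 (alternating steps +1, −8, +1, −8, …).
Direction: west, north, east, south, west → north (repeats west → north → east → south).
Third coordinate: −3 each step; 40, 37, 34, 31, 28 → 25.
Putting it together: [21,north,25].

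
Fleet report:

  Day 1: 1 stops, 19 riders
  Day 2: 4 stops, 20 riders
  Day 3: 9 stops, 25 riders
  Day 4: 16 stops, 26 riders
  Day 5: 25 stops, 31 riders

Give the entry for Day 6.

36 stops, 32 riders

Stops — perfect squares: 1², 2², 3², …: 1, 4, 9, 16, 25 → 36.
Riders goes 19, 20, 25, 26, 31 → 32 (alternating steps +1, +5, +1, +5, …).
Combining the parts gives 36 stops, 32 riders.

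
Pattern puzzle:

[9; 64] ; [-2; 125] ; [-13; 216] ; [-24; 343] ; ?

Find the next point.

[-35; 512]

First component — −11 each step: 9, -2, -13, -24 → -35.
Second component goes 64, 125, 216, 343 → 512 (perfect cubes: 4³, 5³, 6³, …).
Putting it together: [-35; 512].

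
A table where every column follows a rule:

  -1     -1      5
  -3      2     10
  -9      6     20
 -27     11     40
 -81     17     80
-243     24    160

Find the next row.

First component: -1, -3, -9, -27, -81, -243 → -729 (×3 each step).
For the second component, differences are 3, 4, 5, … (increasing by 1 each time): -1, 2, 6, 11, 17, 24 → 32.
Third component: 5, 10, 20, 40, 80, 160 → 320 (×2 each step).
Putting it together: -729  32  320.

-729  32  320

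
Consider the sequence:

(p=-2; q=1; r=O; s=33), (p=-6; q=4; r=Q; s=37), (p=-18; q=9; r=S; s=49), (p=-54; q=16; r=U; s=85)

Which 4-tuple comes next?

P: ×3 each step; -2, -6, -18, -54 → -162.
Q: 1, 4, 9, 16 → 25 (perfect squares: 1², 2², 3², …).
R: letters move forward 2 places in the alphabet; O, Q, S, U → W.
S: together with the p always sums to 31; 33, 37, 49, 85 → 193.
Putting it together: (p=-162; q=25; r=W; s=193).

(p=-162; q=25; r=W; s=193)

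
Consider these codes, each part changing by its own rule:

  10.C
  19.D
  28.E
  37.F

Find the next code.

46.G

First component: 10, 19, 28, 37 → 46 (+9 each step).
Letter: letters move forward 1 place in the alphabet; C, D, E, F → G.
Putting it together: 46.G.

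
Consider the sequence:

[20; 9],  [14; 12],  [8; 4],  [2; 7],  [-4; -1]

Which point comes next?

First coordinate: −6 each step; 20, 14, 8, 2, -4 → -10.
Second coordinate: alternating steps +3, −8, +3, −8, …; 9, 12, 4, 7, -1 → 2.
Combining the parts gives [-10; 2].

[-10; 2]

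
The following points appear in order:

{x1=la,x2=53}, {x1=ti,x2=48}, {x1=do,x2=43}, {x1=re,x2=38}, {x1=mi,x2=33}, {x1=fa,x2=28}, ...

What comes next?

X1: runs through the solfège scale do→ti, so la, ti, do, re, mi, fa → sol.
X2 — −5 each step: 53, 48, 43, 38, 33, 28 → 23.
Combining the parts gives {x1=sol,x2=23}.

{x1=sol,x2=23}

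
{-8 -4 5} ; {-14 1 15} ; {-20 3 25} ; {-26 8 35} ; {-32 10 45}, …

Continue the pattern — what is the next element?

{-38 15 55}

First part — −6 each step: -8, -14, -20, -26, -32 → -38.
Second part: alternating steps +5, +2, +5, +2, …, so -4, 1, 3, 8, 10 → 15.
Third part: +10 each step; 5, 15, 25, 35, 45 → 55.
Putting it together: {-38 15 55}.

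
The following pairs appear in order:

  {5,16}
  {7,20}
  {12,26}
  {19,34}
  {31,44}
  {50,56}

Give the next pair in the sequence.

First entry — each term is the sum of the two before it: 5, 7, 12, 19, 31, 50 → 81.
Second entry: differences are 4, 6, 8, … (increasing by 2 each time), so 16, 20, 26, 34, 44, 56 → 70.
Combining the parts gives {81,70}.

{81,70}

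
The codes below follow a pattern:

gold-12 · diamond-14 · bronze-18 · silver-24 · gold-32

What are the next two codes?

diamond-42 then bronze-54

For the rank, repeats gold → diamond → bronze → silver: gold, diamond, bronze, silver, gold → diamond → bronze.
For the second component, differences are 2, 4, 6, … (increasing by 2 each time): 12, 14, 18, 24, 32 → 42 → 54.
So the next two codes are diamond-42 and bronze-54.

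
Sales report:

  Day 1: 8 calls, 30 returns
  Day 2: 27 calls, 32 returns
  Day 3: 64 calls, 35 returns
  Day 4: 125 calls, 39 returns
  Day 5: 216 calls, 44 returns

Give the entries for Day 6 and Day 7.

343 calls, 50 returns; 512 calls, 57 returns

Calls goes 8, 27, 64, 125, 216 → 343 → 512 (perfect cubes: 2³, 3³, 4³, …).
Returns goes 30, 32, 35, 39, 44 → 50 → 57 (differences are 2, 3, 4, … (increasing by 1 each time)).
So the next two rows are 343 calls, 50 returns and 512 calls, 57 returns.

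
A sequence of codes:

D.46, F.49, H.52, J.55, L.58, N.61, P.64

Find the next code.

R.67

Letter — letters move forward 2 places in the alphabet: D, F, H, J, L, N, P → R.
Second component: 46, 49, 52, 55, 58, 61, 64 → 67 (+3 each step).
So the next code is R.67.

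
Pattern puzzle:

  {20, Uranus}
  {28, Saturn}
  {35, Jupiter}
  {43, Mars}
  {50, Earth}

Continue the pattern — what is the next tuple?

First part goes 20, 28, 35, 43, 50 → 58 (alternating steps +8, +7, +8, +7, …).
Planet: Uranus, Saturn, Jupiter, Mars, Earth → Venus (runs backward through the planets Mercury→Neptune).
So the next tuple is {58, Venus}.

{58, Venus}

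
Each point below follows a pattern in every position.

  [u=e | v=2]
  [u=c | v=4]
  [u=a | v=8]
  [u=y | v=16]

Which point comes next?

U goes e, c, a, y → w (letters move back 2 places in the alphabet, wrapping A→Z).
V: ×2 each step; 2, 4, 8, 16 → 32.
Putting it together: [u=w | v=32].

[u=w | v=32]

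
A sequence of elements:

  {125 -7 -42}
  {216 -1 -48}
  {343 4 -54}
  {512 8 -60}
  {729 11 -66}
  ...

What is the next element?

{1000 13 -72}

First entry: perfect cubes: 5³, 6³, 7³, …, so 125, 216, 343, 512, 729 → 1000.
Second entry: -7, -1, 4, 8, 11 → 13 (differences are 6, 5, 4, … (decreasing by 1 each time)).
Third entry: -42, -48, -54, -60, -66 → -72 (−6 each step).
So the next element is {1000 13 -72}.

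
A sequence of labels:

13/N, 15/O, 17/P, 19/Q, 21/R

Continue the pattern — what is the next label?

23/S

First component goes 13, 15, 17, 19, 21 → 23 (+2 each step).
Letter: N, O, P, Q, R → S (letters move forward 1 place in the alphabet).
Putting it together: 23/S.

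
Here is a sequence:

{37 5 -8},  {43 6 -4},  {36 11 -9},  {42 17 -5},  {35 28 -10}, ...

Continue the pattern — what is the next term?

{41 45 -6}

First value: alternating steps +6, −7, +6, −7, …; 37, 43, 36, 42, 35 → 41.
Second value goes 5, 6, 11, 17, 28 → 45 (each term is the sum of the two before it).
Third value: -8, -4, -9, -5, -10 → -6 (alternating steps +4, −5, +4, −5, …).
So the next term is {41 45 -6}.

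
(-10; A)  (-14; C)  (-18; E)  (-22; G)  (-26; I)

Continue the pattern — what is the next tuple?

(-30; K)

For the first component, −4 each step: -10, -14, -18, -22, -26 → -30.
Letter: letters move forward 2 places in the alphabet; A, C, E, G, I → K.
Putting it together: (-30; K).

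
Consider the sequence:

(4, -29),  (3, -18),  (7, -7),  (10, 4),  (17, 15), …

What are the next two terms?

(27, 26), (44, 37)

For the first coordinate, each term is the sum of the two before it: 4, 3, 7, 10, 17 → 27 → 44.
Second coordinate: +11 each step, so -29, -18, -7, 4, 15 → 26 → 37.
Putting the parts together: (27, 26) and then (44, 37).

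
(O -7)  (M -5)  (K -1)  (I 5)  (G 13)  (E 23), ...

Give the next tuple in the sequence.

For the letter, letters move back 2 places in the alphabet: O, M, K, I, G, E → C.
Second part: differences are 2, 4, 6, … (increasing by 2 each time), so -7, -5, -1, 5, 13, 23 → 35.
Combining the parts gives (C 35).

(C 35)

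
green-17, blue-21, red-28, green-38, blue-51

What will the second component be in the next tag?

Second component — differences are 4, 7, 10, … (increasing by 3 each time): 17, 21, 28, 38, 51 → 67.

67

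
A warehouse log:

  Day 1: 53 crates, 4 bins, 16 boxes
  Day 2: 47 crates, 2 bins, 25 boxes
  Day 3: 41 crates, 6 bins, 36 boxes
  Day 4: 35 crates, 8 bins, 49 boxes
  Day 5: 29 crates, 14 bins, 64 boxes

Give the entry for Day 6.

23 crates, 22 bins, 81 boxes

Crates: 53, 47, 41, 35, 29 → 23 (−6 each step).
Bins: 4, 2, 6, 8, 14 → 22 (each term is the sum of the two before it).
Boxes goes 16, 25, 36, 49, 64 → 81 (perfect squares: 4², 5², 6², …).
Combining the parts gives 23 crates, 22 bins, 81 boxes.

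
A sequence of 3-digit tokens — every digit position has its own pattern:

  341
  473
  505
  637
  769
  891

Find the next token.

First digit — +1 each step, mod 10: 3, 4, 5, 6, 7, 8 → 9.
Second digit: +3 each step, mod 10, so 4, 7, 0, 3, 6, 9 → 2.
For the third digit, +2 each step, mod 10: 1, 3, 5, 7, 9, 1 → 3.
Combining the parts gives 923.

923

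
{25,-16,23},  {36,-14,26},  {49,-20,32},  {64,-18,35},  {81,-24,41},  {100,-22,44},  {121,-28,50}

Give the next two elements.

{144,-26,53}, {169,-32,59}

First part: perfect squares: 5², 6², 7², …; 25, 36, 49, 64, 81, 100, 121 → 144 → 169.
For the second part, alternating steps +2, −6, +2, −6, …: -16, -14, -20, -18, -24, -22, -28 → -26 → -32.
Third part: alternating steps +3, +6, +3, +6, …; 23, 26, 32, 35, 41, 44, 50 → 53 → 59.
So the next two elements are {144,-26,53} and {169,-32,59}.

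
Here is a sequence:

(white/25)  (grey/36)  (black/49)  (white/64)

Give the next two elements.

(grey/81), (black/100)

Shade goes white, grey, black, white → grey → black (repeats white → grey → black).
Second part: perfect squares: 5², 6², 7², …; 25, 36, 49, 64 → 81 → 100.
Putting the parts together: (grey/81) and then (black/100).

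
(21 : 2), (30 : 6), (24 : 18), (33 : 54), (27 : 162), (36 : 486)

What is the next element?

First slot: alternating steps +9, −6, +9, −6, …, so 21, 30, 24, 33, 27, 36 → 30.
Second slot goes 2, 6, 18, 54, 162, 486 → 1458 (×3 each step).
Putting it together: (30 : 1458).

(30 : 1458)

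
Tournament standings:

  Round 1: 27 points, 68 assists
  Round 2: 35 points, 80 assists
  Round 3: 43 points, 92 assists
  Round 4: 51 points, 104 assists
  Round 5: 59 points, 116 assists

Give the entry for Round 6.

67 points, 128 assists

For the points, +8 each step: 27, 35, 43, 51, 59 → 67.
Assists: +12 each step, so 68, 80, 92, 104, 116 → 128.
So the next record is 67 points, 128 assists.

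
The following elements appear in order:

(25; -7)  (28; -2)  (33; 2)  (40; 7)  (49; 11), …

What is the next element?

(60; 16)

First slot goes 25, 28, 33, 40, 49 → 60 (differences are 3, 5, 7, … (increasing by 2 each time)).
Second slot: alternating steps +5, +4, +5, +4, …, so -7, -2, 2, 7, 11 → 16.
Combining the parts gives (60; 16).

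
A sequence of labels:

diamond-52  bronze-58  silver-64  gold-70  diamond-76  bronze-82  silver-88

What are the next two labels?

gold-94, diamond-100

Rank goes diamond, bronze, silver, gold, diamond, bronze, silver → gold → diamond (repeats diamond → bronze → silver → gold).
Second component: +6 each step, so 52, 58, 64, 70, 76, 82, 88 → 94 → 100.
Putting the parts together: gold-94 and then diamond-100.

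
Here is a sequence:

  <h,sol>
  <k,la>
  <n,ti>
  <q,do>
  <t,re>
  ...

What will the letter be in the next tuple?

Letter: h, k, n, q, t → w (letters move forward 3 places in the alphabet).

w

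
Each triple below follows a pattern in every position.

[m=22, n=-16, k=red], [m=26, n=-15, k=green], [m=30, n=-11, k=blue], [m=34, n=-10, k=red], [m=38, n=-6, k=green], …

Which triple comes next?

[m=42, n=-5, k=blue]

For the m, +4 each step: 22, 26, 30, 34, 38 → 42.
For the n, alternating steps +1, +4, +1, +4, …: -16, -15, -11, -10, -6 → -5.
K — repeats red → green → blue: red, green, blue, red, green → blue.
Putting it together: [m=42, n=-5, k=blue].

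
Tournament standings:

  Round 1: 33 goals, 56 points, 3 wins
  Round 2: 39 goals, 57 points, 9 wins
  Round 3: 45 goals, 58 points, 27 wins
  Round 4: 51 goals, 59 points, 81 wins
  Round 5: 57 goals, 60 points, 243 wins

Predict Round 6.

63 goals, 61 points, 729 wins

Goals: 33, 39, 45, 51, 57 → 63 (+6 each step).
Points: +1 each step, so 56, 57, 58, 59, 60 → 61.
Wins — ×3 each step: 3, 9, 27, 81, 243 → 729.
So the next row is 63 goals, 61 points, 729 wins.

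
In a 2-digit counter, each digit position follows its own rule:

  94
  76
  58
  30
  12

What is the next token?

94

First digit — −2 each step, mod 10: 9, 7, 5, 3, 1 → 9.
Second digit: 4, 6, 8, 0, 2 → 4 (+2 each step, mod 10).
Combining the parts gives 94.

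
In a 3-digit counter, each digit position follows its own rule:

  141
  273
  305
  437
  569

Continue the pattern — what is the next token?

691

First digit — +1 each step, mod 10: 1, 2, 3, 4, 5 → 6.
Second digit goes 4, 7, 0, 3, 6 → 9 (+3 each step, mod 10).
Third digit — +2 each step, mod 10: 1, 3, 5, 7, 9 → 1.
Putting it together: 691.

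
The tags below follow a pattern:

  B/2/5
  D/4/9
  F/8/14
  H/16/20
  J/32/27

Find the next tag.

For the letter, letters move forward 2 places in the alphabet: B, D, F, H, J → L.
Second component: ×2 each step, so 2, 4, 8, 16, 32 → 64.
Third component: differences are 4, 5, 6, … (increasing by 1 each time); 5, 9, 14, 20, 27 → 35.
So the next tag is L/64/35.

L/64/35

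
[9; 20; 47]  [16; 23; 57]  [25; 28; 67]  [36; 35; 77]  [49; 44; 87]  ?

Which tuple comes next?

First component: 9, 16, 25, 36, 49 → 64 (perfect squares: 3², 4², 5², …).
Second component goes 20, 23, 28, 35, 44 → 55 (differences are 3, 5, 7, … (increasing by 2 each time)).
Third component goes 47, 57, 67, 77, 87 → 97 (+10 each step).
Putting it together: [64; 55; 97].

[64; 55; 97]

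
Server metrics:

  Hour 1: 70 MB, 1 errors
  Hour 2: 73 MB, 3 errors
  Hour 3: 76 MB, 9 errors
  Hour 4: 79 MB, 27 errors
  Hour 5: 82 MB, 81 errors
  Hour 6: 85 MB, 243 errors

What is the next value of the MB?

MB: +3 each step; 70, 73, 76, 79, 82, 85 → 88.

88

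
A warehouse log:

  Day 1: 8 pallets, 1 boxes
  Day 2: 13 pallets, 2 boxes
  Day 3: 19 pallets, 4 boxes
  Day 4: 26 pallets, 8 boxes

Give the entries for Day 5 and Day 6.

34 pallets, 16 boxes; 43 pallets, 32 boxes

Pallets: 8, 13, 19, 26 → 34 → 43 (differences are 5, 6, 7, … (increasing by 1 each time)).
For the boxes, ×2 each step: 1, 2, 4, 8 → 16 → 32.
So the next two lines are 34 pallets, 16 boxes and 43 pallets, 32 boxes.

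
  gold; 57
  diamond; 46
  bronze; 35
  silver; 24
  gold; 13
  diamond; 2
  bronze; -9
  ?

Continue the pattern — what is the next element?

silver; -20

Rank goes gold, diamond, bronze, silver, gold, diamond, bronze → silver (repeats gold → diamond → bronze → silver).
Second coordinate: −11 each step, so 57, 46, 35, 24, 13, 2, -9 → -20.
Combining the parts gives silver; -20.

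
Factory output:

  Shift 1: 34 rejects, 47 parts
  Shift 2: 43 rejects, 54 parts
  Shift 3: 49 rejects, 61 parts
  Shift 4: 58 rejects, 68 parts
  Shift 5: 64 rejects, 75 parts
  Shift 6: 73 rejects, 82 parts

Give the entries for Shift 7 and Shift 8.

79 rejects, 89 parts; 88 rejects, 96 parts

Rejects goes 34, 43, 49, 58, 64, 73 → 79 → 88 (alternating steps +9, +6, +9, +6, …).
Parts — +7 each step: 47, 54, 61, 68, 75, 82 → 89 → 96.
So the next two records are 79 rejects, 89 parts and 88 rejects, 96 parts.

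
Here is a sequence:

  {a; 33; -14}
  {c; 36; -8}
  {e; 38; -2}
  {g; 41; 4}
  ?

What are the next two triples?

{i; 43; 10}, {k; 46; 16}

Letter — letters move forward 2 places in the alphabet: a, c, e, g → i → k.
For the second part, alternating steps +3, +2, +3, +2, …: 33, 36, 38, 41 → 43 → 46.
Third part: -14, -8, -2, 4 → 10 → 16 (+6 each step).
So the next two triples are {i; 43; 10} and {k; 46; 16}.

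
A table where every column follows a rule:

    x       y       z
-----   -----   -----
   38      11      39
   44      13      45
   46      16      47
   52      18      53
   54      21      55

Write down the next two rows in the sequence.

Column x: alternating steps +6, +2, +6, +2, …, so 38, 44, 46, 52, 54 → 60 → 62.
Column y: alternating steps +2, +3, +2, +3, …; 11, 13, 16, 18, 21 → 23 → 26.
For the column z, always 1 more than the column x: 39, 45, 47, 53, 55 → 61 → 63.
Putting the parts together: 60  23  61 and then 62  26  63.

60  23  61; 62  26  63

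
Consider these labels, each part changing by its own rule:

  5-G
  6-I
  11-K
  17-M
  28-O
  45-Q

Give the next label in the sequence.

73-S

For the first component, each term is the sum of the two before it: 5, 6, 11, 17, 28, 45 → 73.
Letter: letters move forward 2 places in the alphabet, so G, I, K, M, O, Q → S.
Putting it together: 73-S.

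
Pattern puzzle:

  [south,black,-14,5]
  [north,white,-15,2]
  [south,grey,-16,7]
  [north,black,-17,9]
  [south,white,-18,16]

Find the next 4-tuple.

[north,grey,-19,25]

For the direction, alternates south ↔ north: south, north, south, north, south → north.
Shade: repeats black → white → grey; black, white, grey, black, white → grey.
Third slot: -14, -15, -16, -17, -18 → -19 (−1 each step).
Fourth slot — each term is the sum of the two before it: 5, 2, 7, 9, 16 → 25.
So the next 4-tuple is [north,grey,-19,25].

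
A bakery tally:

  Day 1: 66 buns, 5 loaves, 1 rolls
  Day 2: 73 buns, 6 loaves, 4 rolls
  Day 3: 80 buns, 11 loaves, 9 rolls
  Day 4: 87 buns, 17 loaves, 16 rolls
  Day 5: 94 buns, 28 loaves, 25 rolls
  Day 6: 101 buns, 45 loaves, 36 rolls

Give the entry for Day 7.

Buns: +7 each step; 66, 73, 80, 87, 94, 101 → 108.
Loaves: each term is the sum of the two before it; 5, 6, 11, 17, 28, 45 → 73.
Rolls: 1, 4, 9, 16, 25, 36 → 49 (perfect squares: 1², 2², 3², …).
Combining the parts gives 108 buns, 73 loaves, 49 rolls.

108 buns, 73 loaves, 49 rolls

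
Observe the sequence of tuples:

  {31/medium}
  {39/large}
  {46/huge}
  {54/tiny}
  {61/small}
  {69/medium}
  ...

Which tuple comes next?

First slot — alternating steps +8, +7, +8, +7, …: 31, 39, 46, 54, 61, 69 → 76.
Size: medium, large, huge, tiny, small, medium → large (repeats medium → large → huge → tiny → small).
So the next tuple is {76/large}.

{76/large}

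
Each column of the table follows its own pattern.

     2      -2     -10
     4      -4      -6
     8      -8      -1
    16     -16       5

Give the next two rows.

First component goes 2, 4, 8, 16 → 32 → 64 (×2 each step).
Second component: -2, -4, -8, -16 → -32 → -64 (×2 each step).
Third component — differences are 4, 5, 6, … (increasing by 1 each time): -10, -6, -1, 5 → 12 → 20.
So the next two rows are 32  -32  12 and 64  -64  20.

32  -32  12; 64  -64  20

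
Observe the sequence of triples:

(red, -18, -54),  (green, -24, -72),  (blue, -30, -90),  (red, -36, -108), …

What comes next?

For the colour, repeats red → green → blue: red, green, blue, red → green.
Second slot — −6 each step: -18, -24, -30, -36 → -42.
Third slot — always 3 × the second slot: -54, -72, -90, -108 → -126.
So the next triple is (green, -42, -126).

(green, -42, -126)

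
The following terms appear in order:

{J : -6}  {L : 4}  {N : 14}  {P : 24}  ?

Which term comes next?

{R : 34}

Letter — letters move forward 2 places in the alphabet: J, L, N, P → R.
Second component: +10 each step; -6, 4, 14, 24 → 34.
Combining the parts gives {R : 34}.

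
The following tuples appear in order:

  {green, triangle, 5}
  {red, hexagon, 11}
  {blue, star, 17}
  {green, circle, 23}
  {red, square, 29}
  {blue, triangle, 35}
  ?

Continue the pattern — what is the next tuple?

{green, hexagon, 41}

Colour: green, red, blue, green, red, blue → green (repeats green → red → blue).
For the shape, repeats triangle → hexagon → star → circle → square: triangle, hexagon, star, circle, square, triangle → hexagon.
Third entry: +6 each step; 5, 11, 17, 23, 29, 35 → 41.
Combining the parts gives {green, hexagon, 41}.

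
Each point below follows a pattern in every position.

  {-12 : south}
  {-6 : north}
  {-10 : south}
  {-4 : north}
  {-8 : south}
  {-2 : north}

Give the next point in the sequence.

First value goes -12, -6, -10, -4, -8, -2 → -6 (alternating steps +6, −4, +6, −4, …).
Direction: south, north, south, north, south, north → south (alternates south ↔ north).
Combining the parts gives {-6 : south}.

{-6 : south}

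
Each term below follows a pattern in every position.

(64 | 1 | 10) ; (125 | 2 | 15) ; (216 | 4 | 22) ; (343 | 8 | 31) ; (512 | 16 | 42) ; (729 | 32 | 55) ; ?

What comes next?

(1000 | 64 | 70)

First coordinate: perfect cubes: 4³, 5³, 6³, …, so 64, 125, 216, 343, 512, 729 → 1000.
Second coordinate: ×2 each step, so 1, 2, 4, 8, 16, 32 → 64.
For the third coordinate, differences are 5, 7, 9, … (increasing by 2 each time): 10, 15, 22, 31, 42, 55 → 70.
So the next term is (1000 | 64 | 70).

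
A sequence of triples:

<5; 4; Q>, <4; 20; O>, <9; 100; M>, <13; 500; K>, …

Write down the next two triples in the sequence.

<22; 2500; I>, <35; 12500; G>

First value — each term is the sum of the two before it: 5, 4, 9, 13 → 22 → 35.
Second value: ×5 each step, so 4, 20, 100, 500 → 2500 → 12500.
For the letter, letters move back 2 places in the alphabet: Q, O, M, K → I → G.
Putting the parts together: <22; 2500; I> and then <35; 12500; G>.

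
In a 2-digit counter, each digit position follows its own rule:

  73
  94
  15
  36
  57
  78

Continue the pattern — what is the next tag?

99

First digit — +2 each step, mod 10: 7, 9, 1, 3, 5, 7 → 9.
Second digit: 3, 4, 5, 6, 7, 8 → 9 (+1 each step, mod 10).
So the next tag is 99.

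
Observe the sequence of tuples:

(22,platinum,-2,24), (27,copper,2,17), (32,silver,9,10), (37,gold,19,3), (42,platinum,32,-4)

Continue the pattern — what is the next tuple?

First component goes 22, 27, 32, 37, 42 → 47 (+5 each step).
For the metal, repeats platinum → copper → silver → gold: platinum, copper, silver, gold, platinum → copper.
Third component goes -2, 2, 9, 19, 32 → 48 (differences are 4, 7, 10, … (increasing by 3 each time)).
Fourth component: −7 each step; 24, 17, 10, 3, -4 → -11.
So the next tuple is (47,copper,48,-11).

(47,copper,48,-11)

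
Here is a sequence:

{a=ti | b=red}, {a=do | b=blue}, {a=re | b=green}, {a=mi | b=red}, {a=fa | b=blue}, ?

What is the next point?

A: ti, do, re, mi, fa → sol (runs through the solfège scale do→ti).
B: repeats red → blue → green, so red, blue, green, red, blue → green.
Combining the parts gives {a=sol | b=green}.

{a=sol | b=green}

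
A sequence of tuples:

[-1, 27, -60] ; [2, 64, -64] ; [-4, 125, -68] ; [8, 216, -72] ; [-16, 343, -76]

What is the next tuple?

[32, 512, -80]

First component: ×(-2) each step; -1, 2, -4, 8, -16 → 32.
Second component — perfect cubes: 3³, 4³, 5³, …: 27, 64, 125, 216, 343 → 512.
Third component: -60, -64, -68, -72, -76 → -80 (−4 each step).
Combining the parts gives [32, 512, -80].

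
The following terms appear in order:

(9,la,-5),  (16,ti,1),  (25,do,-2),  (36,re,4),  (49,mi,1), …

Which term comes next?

First entry goes 9, 16, 25, 36, 49 → 64 (perfect squares: 3², 4², 5², …).
Note: runs through the solfège scale do→ti; la, ti, do, re, mi → fa.
For the third entry, alternating steps +6, −3, +6, −3, …: -5, 1, -2, 4, 1 → 7.
Combining the parts gives (64,fa,7).

(64,fa,7)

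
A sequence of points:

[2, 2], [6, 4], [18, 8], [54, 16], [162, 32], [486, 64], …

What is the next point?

[1458, 128]

First entry: ×3 each step; 2, 6, 18, 54, 162, 486 → 1458.
For the second entry, ×2 each step: 2, 4, 8, 16, 32, 64 → 128.
So the next point is [1458, 128].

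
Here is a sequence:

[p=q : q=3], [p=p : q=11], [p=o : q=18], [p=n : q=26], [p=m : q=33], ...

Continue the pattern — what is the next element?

[p=l : q=41]

P: letters move back 1 place in the alphabet; q, p, o, n, m → l.
Q: 3, 11, 18, 26, 33 → 41 (alternating steps +8, +7, +8, +7, …).
Putting it together: [p=l : q=41].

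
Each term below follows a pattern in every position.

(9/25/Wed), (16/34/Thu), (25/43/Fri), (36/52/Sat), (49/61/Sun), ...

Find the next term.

First entry: perfect squares: 3², 4², 5², …; 9, 16, 25, 36, 49 → 64.
Second entry: +9 each step; 25, 34, 43, 52, 61 → 70.
Day: runs through the weekdays Mon→Sun, so Wed, Thu, Fri, Sat, Sun → Mon.
So the next term is (64/70/Mon).

(64/70/Mon)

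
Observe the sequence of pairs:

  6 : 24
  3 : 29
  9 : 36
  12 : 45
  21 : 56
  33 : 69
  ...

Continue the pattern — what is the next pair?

First value: each term is the sum of the two before it, so 6, 3, 9, 12, 21, 33 → 54.
Second value goes 24, 29, 36, 45, 56, 69 → 84 (differences are 5, 7, 9, … (increasing by 2 each time)).
So the next pair is 54 : 84.

54 : 84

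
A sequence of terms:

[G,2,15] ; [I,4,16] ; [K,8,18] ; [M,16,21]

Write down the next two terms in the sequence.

[O,32,25], [Q,64,30]

Letter — letters move forward 2 places in the alphabet: G, I, K, M → O → Q.
Second slot: ×2 each step, so 2, 4, 8, 16 → 32 → 64.
Third slot goes 15, 16, 18, 21 → 25 → 30 (differences are 1, 2, 3, … (increasing by 1 each time)).
Putting the parts together: [O,32,25] and then [Q,64,30].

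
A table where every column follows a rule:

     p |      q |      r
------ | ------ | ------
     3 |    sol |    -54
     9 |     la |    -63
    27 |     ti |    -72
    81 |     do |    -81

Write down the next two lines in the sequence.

243  re  -90; 729  mi  -99

Column p: 3, 9, 27, 81 → 243 → 729 (×3 each step).
Column q — runs through the solfège scale do→ti: sol, la, ti, do → re → mi.
Column r: -54, -63, -72, -81 → -90 → -99 (−9 each step).
So the next two lines are 243  re  -90 and 729  mi  -99.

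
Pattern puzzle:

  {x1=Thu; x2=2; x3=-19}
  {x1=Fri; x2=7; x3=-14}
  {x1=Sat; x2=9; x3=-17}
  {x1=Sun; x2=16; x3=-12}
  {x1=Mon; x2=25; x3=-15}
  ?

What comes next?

{x1=Tue; x2=41; x3=-10}

X1 — runs through the weekdays Mon→Sun: Thu, Fri, Sat, Sun, Mon → Tue.
X2 — each term is the sum of the two before it: 2, 7, 9, 16, 25 → 41.
X3: alternating steps +5, −3, +5, −3, …; -19, -14, -17, -12, -15 → -10.
Putting it together: {x1=Tue; x2=41; x3=-10}.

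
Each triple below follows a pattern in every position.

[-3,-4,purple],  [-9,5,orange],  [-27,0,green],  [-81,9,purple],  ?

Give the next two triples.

First entry: ×3 each step, so -3, -9, -27, -81 → -243 → -729.
Second entry: -4, 5, 0, 9 → 4 → 13 (alternating steps +9, −5, +9, −5, …).
Colour — repeats purple → orange → green: purple, orange, green, purple → orange → green.
Putting the parts together: [-243,4,orange] and then [-729,13,green].

[-243,4,orange], [-729,13,green]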